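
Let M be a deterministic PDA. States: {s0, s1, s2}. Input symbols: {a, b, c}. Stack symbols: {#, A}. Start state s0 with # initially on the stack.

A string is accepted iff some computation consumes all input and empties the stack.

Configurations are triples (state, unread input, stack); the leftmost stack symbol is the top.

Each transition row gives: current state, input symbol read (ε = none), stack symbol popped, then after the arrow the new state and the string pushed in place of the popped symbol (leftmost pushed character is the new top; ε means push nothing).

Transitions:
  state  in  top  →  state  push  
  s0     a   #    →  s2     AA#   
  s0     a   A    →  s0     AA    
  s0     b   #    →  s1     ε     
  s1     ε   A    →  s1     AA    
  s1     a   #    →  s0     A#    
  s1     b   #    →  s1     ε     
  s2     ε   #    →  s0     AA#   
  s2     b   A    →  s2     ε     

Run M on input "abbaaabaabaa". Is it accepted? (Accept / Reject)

(s0, abbaaabaabaa, #)
  read a, top #: go to s2, push AA# → (s2, bbaaabaabaa, AA#)
  read b, top A: go to s2, push ε → (s2, baaabaabaa, A#)
  read b, top A: go to s2, push ε → (s2, aaabaabaa, #)
  ε-move, top #: go to s0, push AA# → (s0, aaabaabaa, AA#)
  read a, top A: go to s0, push AA → (s0, aabaabaa, AAA#)
  read a, top A: go to s0, push AA → (s0, abaabaa, AAAA#)
  read a, top A: go to s0, push AA → (s0, baabaa, AAAAA#)
No transition applies at (s0, baabaa, AAAAA#); input not fully consumed.

Reject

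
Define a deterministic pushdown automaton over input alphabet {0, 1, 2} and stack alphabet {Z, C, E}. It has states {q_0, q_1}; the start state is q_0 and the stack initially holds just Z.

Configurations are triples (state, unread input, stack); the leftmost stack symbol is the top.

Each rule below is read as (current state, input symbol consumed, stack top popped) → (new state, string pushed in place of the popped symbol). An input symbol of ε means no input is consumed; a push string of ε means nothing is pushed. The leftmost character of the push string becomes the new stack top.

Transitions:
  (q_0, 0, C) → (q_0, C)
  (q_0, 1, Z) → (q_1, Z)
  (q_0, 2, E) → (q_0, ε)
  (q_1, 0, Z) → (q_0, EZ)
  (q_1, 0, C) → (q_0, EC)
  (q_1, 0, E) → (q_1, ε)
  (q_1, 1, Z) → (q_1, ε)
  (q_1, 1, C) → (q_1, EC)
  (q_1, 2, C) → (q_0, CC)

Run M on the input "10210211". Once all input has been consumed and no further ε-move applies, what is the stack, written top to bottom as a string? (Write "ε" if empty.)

ε

(q_0, 10210211, Z)
  read 1, top Z: go to q_1, push Z → (q_1, 0210211, Z)
  read 0, top Z: go to q_0, push EZ → (q_0, 210211, EZ)
  read 2, top E: go to q_0, push ε → (q_0, 10211, Z)
  read 1, top Z: go to q_1, push Z → (q_1, 0211, Z)
  read 0, top Z: go to q_0, push EZ → (q_0, 211, EZ)
  read 2, top E: go to q_0, push ε → (q_0, 11, Z)
  read 1, top Z: go to q_1, push Z → (q_1, 1, Z)
  read 1, top Z: go to q_1, push ε → (q_1, ε, ε)
All input consumed in state q_1 with stack ε.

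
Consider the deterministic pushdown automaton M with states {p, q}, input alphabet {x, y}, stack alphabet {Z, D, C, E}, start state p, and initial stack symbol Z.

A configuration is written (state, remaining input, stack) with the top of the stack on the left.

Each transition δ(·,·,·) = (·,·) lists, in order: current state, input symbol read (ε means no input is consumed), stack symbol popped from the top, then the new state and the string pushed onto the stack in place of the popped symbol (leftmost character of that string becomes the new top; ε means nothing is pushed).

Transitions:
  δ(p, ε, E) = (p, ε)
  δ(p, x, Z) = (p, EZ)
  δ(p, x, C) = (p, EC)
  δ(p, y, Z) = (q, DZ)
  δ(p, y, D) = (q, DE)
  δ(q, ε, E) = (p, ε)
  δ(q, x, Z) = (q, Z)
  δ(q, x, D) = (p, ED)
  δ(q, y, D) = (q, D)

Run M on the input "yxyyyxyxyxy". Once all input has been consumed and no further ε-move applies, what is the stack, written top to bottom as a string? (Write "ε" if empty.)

DEEEEZ

(p, yxyyyxyxyxy, Z) ⊢ (q, xyyyxyxyxy, DZ) ⊢ (p, yyyxyxyxy, EDZ) ⊢ (p, yyyxyxyxy, DZ) ⊢ (q, yyxyxyxy, DEZ) ⊢ (q, yxyxyxy, DEZ) ⊢ (q, xyxyxy, DEZ) ⊢ (p, yxyxy, EDEZ) ⊢ (p, yxyxy, DEZ) ⊢ (q, xyxy, DEEZ) ⊢ (p, yxy, EDEEZ) ⊢ (p, yxy, DEEZ) ⊢ (q, xy, DEEEZ) ⊢ (p, y, EDEEEZ) ⊢ (p, y, DEEEZ) ⊢ (q, ε, DEEEEZ)
All input consumed in state q with stack DEEEEZ.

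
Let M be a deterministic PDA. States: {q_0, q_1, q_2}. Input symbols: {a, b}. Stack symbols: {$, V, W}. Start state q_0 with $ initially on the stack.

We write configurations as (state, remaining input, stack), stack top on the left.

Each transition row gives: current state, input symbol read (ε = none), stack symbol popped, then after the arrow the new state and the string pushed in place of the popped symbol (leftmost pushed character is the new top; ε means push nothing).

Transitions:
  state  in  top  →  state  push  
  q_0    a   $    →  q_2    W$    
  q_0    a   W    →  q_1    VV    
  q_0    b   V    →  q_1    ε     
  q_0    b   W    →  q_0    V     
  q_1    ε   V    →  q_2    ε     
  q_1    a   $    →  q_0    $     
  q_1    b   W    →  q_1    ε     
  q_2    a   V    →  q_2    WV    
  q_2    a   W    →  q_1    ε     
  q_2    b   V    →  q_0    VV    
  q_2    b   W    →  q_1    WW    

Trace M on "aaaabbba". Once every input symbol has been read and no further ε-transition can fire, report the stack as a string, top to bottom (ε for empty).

(q_0, aaaabbba, $)
  read a, top $: go to q_2, push W$ → (q_2, aaabbba, W$)
  read a, top W: go to q_1, push ε → (q_1, aabbba, $)
  read a, top $: go to q_0, push $ → (q_0, abbba, $)
  read a, top $: go to q_2, push W$ → (q_2, bbba, W$)
  read b, top W: go to q_1, push WW → (q_1, bba, WW$)
  read b, top W: go to q_1, push ε → (q_1, ba, W$)
  read b, top W: go to q_1, push ε → (q_1, a, $)
  read a, top $: go to q_0, push $ → (q_0, ε, $)
All input consumed in state q_0 with stack $.

$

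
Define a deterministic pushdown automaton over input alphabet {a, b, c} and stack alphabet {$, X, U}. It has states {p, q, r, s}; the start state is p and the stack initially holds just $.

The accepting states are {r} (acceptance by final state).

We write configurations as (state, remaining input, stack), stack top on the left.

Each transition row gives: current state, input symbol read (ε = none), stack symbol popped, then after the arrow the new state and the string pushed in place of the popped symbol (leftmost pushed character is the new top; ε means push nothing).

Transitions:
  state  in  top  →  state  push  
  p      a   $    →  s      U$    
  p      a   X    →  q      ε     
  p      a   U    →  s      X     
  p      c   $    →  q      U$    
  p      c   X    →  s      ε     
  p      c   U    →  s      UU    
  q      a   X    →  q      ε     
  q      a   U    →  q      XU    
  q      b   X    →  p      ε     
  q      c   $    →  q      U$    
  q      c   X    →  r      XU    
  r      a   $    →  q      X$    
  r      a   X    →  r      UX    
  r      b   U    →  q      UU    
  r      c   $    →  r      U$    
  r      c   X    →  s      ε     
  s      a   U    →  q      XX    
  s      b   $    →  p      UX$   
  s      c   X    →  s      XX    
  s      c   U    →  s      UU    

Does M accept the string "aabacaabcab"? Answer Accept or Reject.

(p, aabacaabcab, $) ⊢ (s, abacaabcab, U$) ⊢ (q, bacaabcab, XX$) ⊢ (p, acaabcab, X$) ⊢ (q, caabcab, $) ⊢ (q, aabcab, U$) ⊢ (q, abcab, XU$) ⊢ (q, bcab, U$)
No transition applies at (q, bcab, U$); input not fully consumed.

Reject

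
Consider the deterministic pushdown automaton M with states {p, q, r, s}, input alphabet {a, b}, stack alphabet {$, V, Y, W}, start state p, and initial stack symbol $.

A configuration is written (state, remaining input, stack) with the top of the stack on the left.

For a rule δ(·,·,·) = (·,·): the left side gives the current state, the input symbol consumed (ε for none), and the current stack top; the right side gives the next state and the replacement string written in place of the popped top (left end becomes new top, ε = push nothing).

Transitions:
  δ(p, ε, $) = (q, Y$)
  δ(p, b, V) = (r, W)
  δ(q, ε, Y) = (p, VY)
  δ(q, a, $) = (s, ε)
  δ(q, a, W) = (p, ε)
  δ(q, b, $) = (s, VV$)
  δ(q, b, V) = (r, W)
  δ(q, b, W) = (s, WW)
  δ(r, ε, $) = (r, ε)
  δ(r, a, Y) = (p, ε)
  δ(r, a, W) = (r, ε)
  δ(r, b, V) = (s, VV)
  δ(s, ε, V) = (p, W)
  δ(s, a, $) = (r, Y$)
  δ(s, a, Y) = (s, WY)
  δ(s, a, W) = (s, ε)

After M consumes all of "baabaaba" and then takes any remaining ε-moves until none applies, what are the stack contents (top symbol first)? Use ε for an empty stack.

(p, baabaaba, $) ⊢ (q, baabaaba, Y$) ⊢ (p, baabaaba, VY$) ⊢ (r, aabaaba, WY$) ⊢ (r, abaaba, Y$) ⊢ (p, baaba, $) ⊢ (q, baaba, Y$) ⊢ (p, baaba, VY$) ⊢ (r, aaba, WY$) ⊢ (r, aba, Y$) ⊢ (p, ba, $) ⊢ (q, ba, Y$) ⊢ (p, ba, VY$) ⊢ (r, a, WY$) ⊢ (r, ε, Y$)
All input consumed in state r with stack Y$.

Y$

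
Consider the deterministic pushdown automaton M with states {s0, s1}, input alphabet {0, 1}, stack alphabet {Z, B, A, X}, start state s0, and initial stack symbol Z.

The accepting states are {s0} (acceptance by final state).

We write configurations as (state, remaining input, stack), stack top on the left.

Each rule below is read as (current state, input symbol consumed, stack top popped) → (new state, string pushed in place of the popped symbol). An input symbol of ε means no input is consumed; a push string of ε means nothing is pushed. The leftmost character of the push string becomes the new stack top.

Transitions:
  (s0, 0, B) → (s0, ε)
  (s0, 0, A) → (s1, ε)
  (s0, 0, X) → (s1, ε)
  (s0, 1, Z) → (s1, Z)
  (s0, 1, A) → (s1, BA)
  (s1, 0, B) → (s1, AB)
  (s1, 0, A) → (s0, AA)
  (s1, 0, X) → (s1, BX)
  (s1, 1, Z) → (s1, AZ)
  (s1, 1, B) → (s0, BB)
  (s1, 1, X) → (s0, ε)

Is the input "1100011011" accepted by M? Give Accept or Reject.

(s0, 1100011011, Z)
  read 1, top Z: go to s1, push Z → (s1, 100011011, Z)
  read 1, top Z: go to s1, push AZ → (s1, 00011011, AZ)
  read 0, top A: go to s0, push AA → (s0, 0011011, AAZ)
  read 0, top A: go to s1, push ε → (s1, 011011, AZ)
  read 0, top A: go to s0, push AA → (s0, 11011, AAZ)
  read 1, top A: go to s1, push BA → (s1, 1011, BAAZ)
  read 1, top B: go to s0, push BB → (s0, 011, BBAAZ)
  read 0, top B: go to s0, push ε → (s0, 11, BAAZ)
No transition applies at (s0, 11, BAAZ); input not fully consumed.

Reject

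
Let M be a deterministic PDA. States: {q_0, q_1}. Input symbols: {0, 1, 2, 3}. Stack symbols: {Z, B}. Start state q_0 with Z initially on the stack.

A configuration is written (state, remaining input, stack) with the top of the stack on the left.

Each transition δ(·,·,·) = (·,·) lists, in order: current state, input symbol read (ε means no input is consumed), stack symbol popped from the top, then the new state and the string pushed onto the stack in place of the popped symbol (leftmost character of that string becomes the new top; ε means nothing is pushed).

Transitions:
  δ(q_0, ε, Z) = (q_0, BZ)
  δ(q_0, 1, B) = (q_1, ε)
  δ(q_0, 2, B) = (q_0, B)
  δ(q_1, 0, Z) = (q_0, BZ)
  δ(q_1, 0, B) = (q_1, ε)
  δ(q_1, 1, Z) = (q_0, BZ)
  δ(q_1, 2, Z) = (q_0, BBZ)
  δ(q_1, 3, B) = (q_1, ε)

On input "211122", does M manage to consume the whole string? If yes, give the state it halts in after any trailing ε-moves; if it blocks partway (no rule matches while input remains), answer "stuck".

q_0

(q_0, 211122, Z)
  ε-move, top Z: go to q_0, push BZ → (q_0, 211122, BZ)
  read 2, top B: go to q_0, push B → (q_0, 11122, BZ)
  read 1, top B: go to q_1, push ε → (q_1, 1122, Z)
  read 1, top Z: go to q_0, push BZ → (q_0, 122, BZ)
  read 1, top B: go to q_1, push ε → (q_1, 22, Z)
  read 2, top Z: go to q_0, push BBZ → (q_0, 2, BBZ)
  read 2, top B: go to q_0, push B → (q_0, ε, BBZ)
All input consumed; M is in state q_0.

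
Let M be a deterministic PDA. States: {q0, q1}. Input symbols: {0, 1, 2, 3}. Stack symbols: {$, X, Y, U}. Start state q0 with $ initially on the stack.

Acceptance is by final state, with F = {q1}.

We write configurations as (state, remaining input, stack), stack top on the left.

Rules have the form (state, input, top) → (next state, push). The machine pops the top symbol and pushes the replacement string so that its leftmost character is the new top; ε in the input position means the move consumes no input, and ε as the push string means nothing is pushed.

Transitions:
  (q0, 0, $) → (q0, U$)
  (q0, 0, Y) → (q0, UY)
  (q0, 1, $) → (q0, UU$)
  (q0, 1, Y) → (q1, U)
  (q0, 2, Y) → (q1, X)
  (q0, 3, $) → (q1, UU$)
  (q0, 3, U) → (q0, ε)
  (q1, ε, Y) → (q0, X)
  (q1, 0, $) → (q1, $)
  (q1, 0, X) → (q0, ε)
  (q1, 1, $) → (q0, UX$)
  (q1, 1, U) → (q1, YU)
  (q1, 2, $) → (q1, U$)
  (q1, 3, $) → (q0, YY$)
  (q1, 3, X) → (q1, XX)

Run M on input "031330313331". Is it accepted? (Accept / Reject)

(q0, 031330313331, $)
  read 0, top $: go to q0, push U$ → (q0, 31330313331, U$)
  read 3, top U: go to q0, push ε → (q0, 1330313331, $)
  read 1, top $: go to q0, push UU$ → (q0, 330313331, UU$)
  read 3, top U: go to q0, push ε → (q0, 30313331, U$)
  read 3, top U: go to q0, push ε → (q0, 0313331, $)
  read 0, top $: go to q0, push U$ → (q0, 313331, U$)
  read 3, top U: go to q0, push ε → (q0, 13331, $)
  read 1, top $: go to q0, push UU$ → (q0, 3331, UU$)
  read 3, top U: go to q0, push ε → (q0, 331, U$)
  read 3, top U: go to q0, push ε → (q0, 31, $)
  read 3, top $: go to q1, push UU$ → (q1, 1, UU$)
  read 1, top U: go to q1, push YU → (q1, ε, YUU$)
All input consumed; state q1 ∈ F.

Accept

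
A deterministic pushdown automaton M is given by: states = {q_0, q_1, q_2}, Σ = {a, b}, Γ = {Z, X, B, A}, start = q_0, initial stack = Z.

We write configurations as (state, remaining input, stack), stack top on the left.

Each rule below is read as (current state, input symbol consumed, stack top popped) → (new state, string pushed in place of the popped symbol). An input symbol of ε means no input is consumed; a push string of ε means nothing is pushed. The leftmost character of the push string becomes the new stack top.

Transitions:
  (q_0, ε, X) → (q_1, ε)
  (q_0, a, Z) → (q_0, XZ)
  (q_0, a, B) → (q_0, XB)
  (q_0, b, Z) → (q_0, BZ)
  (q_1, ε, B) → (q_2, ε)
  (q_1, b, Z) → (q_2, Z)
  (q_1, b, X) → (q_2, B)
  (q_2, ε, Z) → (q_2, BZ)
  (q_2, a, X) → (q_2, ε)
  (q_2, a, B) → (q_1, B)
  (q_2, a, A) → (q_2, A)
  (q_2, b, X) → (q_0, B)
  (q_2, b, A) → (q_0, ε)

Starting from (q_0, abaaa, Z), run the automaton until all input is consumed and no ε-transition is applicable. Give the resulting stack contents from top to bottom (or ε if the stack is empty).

BZ

(q_0, abaaa, Z)
  read a, top Z: go to q_0, push XZ → (q_0, baaa, XZ)
  ε-move, top X: go to q_1, push ε → (q_1, baaa, Z)
  read b, top Z: go to q_2, push Z → (q_2, aaa, Z)
  ε-move, top Z: go to q_2, push BZ → (q_2, aaa, BZ)
  read a, top B: go to q_1, push B → (q_1, aa, BZ)
  ε-move, top B: go to q_2, push ε → (q_2, aa, Z)
  ε-move, top Z: go to q_2, push BZ → (q_2, aa, BZ)
  read a, top B: go to q_1, push B → (q_1, a, BZ)
  ε-move, top B: go to q_2, push ε → (q_2, a, Z)
  ε-move, top Z: go to q_2, push BZ → (q_2, a, BZ)
  read a, top B: go to q_1, push B → (q_1, ε, BZ)
  ε-move, top B: go to q_2, push ε → (q_2, ε, Z)
  ε-move, top Z: go to q_2, push BZ → (q_2, ε, BZ)
All input consumed in state q_2 with stack BZ.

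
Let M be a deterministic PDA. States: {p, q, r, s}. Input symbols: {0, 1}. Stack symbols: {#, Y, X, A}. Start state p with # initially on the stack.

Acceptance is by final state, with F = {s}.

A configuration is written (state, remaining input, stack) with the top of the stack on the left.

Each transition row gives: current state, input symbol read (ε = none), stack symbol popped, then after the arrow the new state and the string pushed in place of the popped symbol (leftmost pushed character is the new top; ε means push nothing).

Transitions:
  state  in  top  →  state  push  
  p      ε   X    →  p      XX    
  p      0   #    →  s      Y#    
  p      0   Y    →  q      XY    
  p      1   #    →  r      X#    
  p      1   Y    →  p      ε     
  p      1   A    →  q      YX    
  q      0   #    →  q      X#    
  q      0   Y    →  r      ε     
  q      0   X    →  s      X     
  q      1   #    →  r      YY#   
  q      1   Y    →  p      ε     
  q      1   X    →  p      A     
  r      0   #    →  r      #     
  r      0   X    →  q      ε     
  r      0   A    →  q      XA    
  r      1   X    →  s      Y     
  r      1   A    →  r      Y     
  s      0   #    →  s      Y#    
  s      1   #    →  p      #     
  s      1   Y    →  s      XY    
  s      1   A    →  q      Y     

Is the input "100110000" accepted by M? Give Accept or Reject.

Accept

(p, 100110000, #)
  read 1, top #: go to r, push X# → (r, 00110000, X#)
  read 0, top X: go to q, push ε → (q, 0110000, #)
  read 0, top #: go to q, push X# → (q, 110000, X#)
  read 1, top X: go to p, push A → (p, 10000, A#)
  read 1, top A: go to q, push YX → (q, 0000, YX#)
  read 0, top Y: go to r, push ε → (r, 000, X#)
  read 0, top X: go to q, push ε → (q, 00, #)
  read 0, top #: go to q, push X# → (q, 0, X#)
  read 0, top X: go to s, push X → (s, ε, X#)
All input consumed; state s ∈ F.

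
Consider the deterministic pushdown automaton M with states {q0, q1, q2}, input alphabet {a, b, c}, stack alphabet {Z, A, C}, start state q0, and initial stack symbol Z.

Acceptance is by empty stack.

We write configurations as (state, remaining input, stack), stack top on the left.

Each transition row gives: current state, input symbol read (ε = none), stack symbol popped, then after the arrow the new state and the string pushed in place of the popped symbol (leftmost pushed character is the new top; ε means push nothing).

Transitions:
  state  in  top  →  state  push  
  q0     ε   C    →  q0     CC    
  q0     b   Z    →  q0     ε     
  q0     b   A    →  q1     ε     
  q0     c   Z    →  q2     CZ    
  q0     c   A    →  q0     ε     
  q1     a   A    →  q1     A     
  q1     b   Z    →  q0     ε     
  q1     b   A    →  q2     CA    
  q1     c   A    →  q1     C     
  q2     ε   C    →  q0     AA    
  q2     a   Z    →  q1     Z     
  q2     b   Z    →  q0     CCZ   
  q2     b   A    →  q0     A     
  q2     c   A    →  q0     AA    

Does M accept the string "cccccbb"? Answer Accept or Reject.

Accept

(q0, cccccbb, Z) ⊢ (q2, ccccbb, CZ) ⊢ (q0, ccccbb, AAZ) ⊢ (q0, cccbb, AZ) ⊢ (q0, ccbb, Z) ⊢ (q2, cbb, CZ) ⊢ (q0, cbb, AAZ) ⊢ (q0, bb, AZ) ⊢ (q1, b, Z) ⊢ (q0, ε, ε)
All input consumed and the stack is empty.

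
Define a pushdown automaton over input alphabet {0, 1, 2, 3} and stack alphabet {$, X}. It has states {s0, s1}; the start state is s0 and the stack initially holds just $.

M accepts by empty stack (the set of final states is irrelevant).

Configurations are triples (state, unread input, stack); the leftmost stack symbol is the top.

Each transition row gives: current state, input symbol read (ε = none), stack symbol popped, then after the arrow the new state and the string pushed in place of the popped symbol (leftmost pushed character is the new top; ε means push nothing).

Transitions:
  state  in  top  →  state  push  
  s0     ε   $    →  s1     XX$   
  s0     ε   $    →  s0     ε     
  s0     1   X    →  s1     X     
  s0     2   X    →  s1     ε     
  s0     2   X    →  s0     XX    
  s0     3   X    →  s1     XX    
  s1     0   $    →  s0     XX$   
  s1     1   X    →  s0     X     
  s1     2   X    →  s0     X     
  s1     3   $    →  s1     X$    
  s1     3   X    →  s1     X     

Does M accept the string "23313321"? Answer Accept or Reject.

Reject

No computation consumes all input and empties the stack.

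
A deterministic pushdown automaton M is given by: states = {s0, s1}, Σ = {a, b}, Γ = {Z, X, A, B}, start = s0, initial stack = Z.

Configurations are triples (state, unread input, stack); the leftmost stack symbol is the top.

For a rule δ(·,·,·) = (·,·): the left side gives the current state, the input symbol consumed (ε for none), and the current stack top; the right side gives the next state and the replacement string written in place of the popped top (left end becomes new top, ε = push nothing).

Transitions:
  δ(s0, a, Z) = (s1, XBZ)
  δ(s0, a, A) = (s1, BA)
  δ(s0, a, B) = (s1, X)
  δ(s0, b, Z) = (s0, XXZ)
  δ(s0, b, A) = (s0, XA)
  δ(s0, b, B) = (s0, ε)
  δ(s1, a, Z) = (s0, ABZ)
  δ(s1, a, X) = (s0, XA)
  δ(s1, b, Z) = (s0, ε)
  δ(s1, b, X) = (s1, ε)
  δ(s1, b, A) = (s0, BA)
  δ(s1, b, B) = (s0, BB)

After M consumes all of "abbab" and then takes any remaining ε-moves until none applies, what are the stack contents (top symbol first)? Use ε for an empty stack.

(s0, abbab, Z)
  read a, top Z: go to s1, push XBZ → (s1, bbab, XBZ)
  read b, top X: go to s1, push ε → (s1, bab, BZ)
  read b, top B: go to s0, push BB → (s0, ab, BBZ)
  read a, top B: go to s1, push X → (s1, b, XBZ)
  read b, top X: go to s1, push ε → (s1, ε, BZ)
All input consumed in state s1 with stack BZ.

BZ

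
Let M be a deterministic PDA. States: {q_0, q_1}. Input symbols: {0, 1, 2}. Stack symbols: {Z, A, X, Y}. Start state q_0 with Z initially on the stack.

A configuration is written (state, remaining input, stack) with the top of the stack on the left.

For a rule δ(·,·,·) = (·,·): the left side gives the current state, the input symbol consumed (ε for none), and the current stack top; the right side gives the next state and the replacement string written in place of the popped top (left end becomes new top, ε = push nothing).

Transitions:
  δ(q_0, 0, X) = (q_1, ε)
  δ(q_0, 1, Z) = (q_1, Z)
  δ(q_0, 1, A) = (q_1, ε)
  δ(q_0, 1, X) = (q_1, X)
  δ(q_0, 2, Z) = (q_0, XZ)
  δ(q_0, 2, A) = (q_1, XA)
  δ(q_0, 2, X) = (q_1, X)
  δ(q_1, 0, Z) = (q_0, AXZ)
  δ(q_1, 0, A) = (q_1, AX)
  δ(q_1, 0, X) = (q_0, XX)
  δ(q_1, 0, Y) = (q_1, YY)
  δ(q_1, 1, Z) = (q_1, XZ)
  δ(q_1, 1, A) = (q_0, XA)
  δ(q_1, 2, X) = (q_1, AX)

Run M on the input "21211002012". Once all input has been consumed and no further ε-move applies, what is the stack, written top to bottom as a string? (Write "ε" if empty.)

(q_0, 21211002012, Z) ⊢ (q_0, 1211002012, XZ) ⊢ (q_1, 211002012, XZ) ⊢ (q_1, 11002012, AXZ) ⊢ (q_0, 1002012, XAXZ) ⊢ (q_1, 002012, XAXZ) ⊢ (q_0, 02012, XXAXZ) ⊢ (q_1, 2012, XAXZ) ⊢ (q_1, 012, AXAXZ) ⊢ (q_1, 12, AXXAXZ) ⊢ (q_0, 2, XAXXAXZ) ⊢ (q_1, ε, XAXXAXZ)
All input consumed in state q_1 with stack XAXXAXZ.

XAXXAXZ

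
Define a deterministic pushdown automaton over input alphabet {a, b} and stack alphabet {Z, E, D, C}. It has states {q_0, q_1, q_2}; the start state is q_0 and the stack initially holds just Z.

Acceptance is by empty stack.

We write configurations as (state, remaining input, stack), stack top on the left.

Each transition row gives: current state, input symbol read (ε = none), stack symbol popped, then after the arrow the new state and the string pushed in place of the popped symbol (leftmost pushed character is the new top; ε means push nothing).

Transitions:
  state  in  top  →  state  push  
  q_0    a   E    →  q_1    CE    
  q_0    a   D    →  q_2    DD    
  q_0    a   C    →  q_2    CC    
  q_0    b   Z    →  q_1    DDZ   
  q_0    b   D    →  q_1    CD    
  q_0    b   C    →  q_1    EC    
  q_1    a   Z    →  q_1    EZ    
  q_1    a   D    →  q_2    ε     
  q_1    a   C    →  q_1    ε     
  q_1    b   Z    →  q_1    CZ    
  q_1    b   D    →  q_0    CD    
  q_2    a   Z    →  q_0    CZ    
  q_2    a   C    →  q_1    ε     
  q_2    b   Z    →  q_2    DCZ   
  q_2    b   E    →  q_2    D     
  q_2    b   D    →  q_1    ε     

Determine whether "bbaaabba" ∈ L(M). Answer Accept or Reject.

Reject

(q_0, bbaaabba, Z)
  read b, top Z: go to q_1, push DDZ → (q_1, baaabba, DDZ)
  read b, top D: go to q_0, push CD → (q_0, aaabba, CDDZ)
  read a, top C: go to q_2, push CC → (q_2, aabba, CCDDZ)
  read a, top C: go to q_1, push ε → (q_1, abba, CDDZ)
  read a, top C: go to q_1, push ε → (q_1, bba, DDZ)
  read b, top D: go to q_0, push CD → (q_0, ba, CDDZ)
  read b, top C: go to q_1, push EC → (q_1, a, ECDDZ)
No transition applies at (q_1, a, ECDDZ); input not fully consumed.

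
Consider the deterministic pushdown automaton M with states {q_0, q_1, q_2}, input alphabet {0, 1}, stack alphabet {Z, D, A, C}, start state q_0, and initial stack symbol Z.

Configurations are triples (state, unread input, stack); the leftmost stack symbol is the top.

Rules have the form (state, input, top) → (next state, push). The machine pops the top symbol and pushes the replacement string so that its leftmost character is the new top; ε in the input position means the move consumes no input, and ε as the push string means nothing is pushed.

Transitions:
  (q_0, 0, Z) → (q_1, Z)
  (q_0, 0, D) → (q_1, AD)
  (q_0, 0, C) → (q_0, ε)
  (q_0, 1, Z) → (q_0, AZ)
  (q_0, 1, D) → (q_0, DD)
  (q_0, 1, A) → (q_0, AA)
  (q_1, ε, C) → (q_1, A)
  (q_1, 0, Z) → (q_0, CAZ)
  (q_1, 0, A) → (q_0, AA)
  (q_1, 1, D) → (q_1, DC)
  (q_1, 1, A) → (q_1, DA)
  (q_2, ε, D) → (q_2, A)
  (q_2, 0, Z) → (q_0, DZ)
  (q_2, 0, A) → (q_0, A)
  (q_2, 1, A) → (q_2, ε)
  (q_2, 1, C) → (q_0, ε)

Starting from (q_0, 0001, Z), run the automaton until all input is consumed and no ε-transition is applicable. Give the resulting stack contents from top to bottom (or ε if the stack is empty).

(q_0, 0001, Z) ⊢ (q_1, 001, Z) ⊢ (q_0, 01, CAZ) ⊢ (q_0, 1, AZ) ⊢ (q_0, ε, AAZ)
All input consumed in state q_0 with stack AAZ.

AAZ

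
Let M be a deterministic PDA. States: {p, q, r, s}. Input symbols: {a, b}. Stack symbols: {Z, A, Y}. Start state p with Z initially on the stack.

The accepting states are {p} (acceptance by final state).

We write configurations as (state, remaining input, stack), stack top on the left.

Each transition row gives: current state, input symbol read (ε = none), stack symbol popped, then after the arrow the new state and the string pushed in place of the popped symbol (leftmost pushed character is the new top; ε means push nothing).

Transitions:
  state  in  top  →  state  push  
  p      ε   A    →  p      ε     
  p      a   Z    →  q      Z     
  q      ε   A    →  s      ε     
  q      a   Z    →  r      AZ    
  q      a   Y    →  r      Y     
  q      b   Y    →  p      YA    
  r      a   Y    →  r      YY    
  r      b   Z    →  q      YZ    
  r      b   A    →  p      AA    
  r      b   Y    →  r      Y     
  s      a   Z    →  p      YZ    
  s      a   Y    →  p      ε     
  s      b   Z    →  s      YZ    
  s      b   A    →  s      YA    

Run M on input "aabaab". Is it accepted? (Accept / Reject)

(p, aabaab, Z) ⊢ (q, abaab, Z) ⊢ (r, baab, AZ) ⊢ (p, aab, AAZ) ⊢ (p, aab, AZ) ⊢ (p, aab, Z) ⊢ (q, ab, Z) ⊢ (r, b, AZ) ⊢ (p, ε, AAZ)
All input consumed; state p ∈ F.

Accept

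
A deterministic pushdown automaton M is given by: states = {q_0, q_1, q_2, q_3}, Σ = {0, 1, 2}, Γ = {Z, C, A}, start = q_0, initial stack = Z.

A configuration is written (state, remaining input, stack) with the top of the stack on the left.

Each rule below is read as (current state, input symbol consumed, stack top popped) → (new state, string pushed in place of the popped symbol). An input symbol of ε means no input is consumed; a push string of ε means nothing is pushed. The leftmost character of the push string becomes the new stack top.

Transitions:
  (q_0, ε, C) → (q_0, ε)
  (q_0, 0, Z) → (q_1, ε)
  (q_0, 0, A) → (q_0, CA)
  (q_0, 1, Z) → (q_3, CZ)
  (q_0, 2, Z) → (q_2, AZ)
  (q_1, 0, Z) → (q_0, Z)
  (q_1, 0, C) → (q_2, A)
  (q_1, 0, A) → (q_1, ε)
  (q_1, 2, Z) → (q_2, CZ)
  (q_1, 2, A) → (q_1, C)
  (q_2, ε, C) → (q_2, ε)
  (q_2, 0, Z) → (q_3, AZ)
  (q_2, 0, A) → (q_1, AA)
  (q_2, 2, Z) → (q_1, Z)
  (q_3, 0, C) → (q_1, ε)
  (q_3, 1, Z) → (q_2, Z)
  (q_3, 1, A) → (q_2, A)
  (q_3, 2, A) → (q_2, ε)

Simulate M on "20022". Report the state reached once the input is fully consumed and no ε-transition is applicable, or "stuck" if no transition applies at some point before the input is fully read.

(q_0, 20022, Z)
  read 2, top Z: go to q_2, push AZ → (q_2, 0022, AZ)
  read 0, top A: go to q_1, push AA → (q_1, 022, AAZ)
  read 0, top A: go to q_1, push ε → (q_1, 22, AZ)
  read 2, top A: go to q_1, push C → (q_1, 2, CZ)
No transition for (q_1, 2, top C); M blocks with input 2 remaining.

stuck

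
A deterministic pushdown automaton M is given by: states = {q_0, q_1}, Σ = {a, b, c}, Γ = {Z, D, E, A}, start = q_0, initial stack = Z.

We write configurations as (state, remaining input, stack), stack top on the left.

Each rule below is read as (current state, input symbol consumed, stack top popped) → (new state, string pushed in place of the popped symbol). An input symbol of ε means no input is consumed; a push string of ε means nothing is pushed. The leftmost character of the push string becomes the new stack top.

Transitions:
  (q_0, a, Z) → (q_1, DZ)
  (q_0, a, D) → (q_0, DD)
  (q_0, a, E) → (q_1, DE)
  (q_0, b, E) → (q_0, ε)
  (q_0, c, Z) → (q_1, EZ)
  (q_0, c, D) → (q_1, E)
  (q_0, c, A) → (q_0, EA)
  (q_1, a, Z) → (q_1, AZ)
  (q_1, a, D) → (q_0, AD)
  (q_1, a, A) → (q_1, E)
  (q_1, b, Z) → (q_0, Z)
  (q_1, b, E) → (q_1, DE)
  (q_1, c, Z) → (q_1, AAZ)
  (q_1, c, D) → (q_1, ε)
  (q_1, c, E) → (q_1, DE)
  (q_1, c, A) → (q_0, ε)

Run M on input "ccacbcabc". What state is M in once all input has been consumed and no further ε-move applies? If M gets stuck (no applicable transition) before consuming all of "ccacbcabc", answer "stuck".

(q_0, ccacbcabc, Z)
  read c, top Z: go to q_1, push EZ → (q_1, cacbcabc, EZ)
  read c, top E: go to q_1, push DE → (q_1, acbcabc, DEZ)
  read a, top D: go to q_0, push AD → (q_0, cbcabc, ADEZ)
  read c, top A: go to q_0, push EA → (q_0, bcabc, EADEZ)
  read b, top E: go to q_0, push ε → (q_0, cabc, ADEZ)
  read c, top A: go to q_0, push EA → (q_0, abc, EADEZ)
  read a, top E: go to q_1, push DE → (q_1, bc, DEADEZ)
No transition for (q_1, b, top D); M blocks with input bc remaining.

stuck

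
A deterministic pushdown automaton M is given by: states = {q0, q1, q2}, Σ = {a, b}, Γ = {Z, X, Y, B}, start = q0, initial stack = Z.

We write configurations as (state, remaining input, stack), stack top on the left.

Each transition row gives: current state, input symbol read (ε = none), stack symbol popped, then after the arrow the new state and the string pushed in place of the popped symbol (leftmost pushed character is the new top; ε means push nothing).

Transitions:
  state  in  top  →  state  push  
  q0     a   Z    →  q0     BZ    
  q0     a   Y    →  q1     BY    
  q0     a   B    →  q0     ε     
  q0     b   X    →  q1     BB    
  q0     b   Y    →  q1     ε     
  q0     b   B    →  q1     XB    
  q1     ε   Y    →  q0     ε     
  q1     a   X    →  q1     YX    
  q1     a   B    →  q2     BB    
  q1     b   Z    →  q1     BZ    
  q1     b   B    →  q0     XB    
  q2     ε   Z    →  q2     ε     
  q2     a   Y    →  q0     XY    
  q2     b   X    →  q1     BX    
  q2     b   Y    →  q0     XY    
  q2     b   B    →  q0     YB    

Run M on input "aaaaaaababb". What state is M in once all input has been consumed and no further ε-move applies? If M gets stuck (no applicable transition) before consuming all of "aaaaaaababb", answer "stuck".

(q0, aaaaaaababb, Z) ⊢ (q0, aaaaaababb, BZ) ⊢ (q0, aaaaababb, Z) ⊢ (q0, aaaababb, BZ) ⊢ (q0, aaababb, Z) ⊢ (q0, aababb, BZ) ⊢ (q0, ababb, Z) ⊢ (q0, babb, BZ) ⊢ (q1, abb, XBZ) ⊢ (q1, bb, YXBZ) ⊢ (q0, bb, XBZ) ⊢ (q1, b, BBBZ) ⊢ (q0, ε, XBBBZ)
All input consumed; M is in state q0.

q0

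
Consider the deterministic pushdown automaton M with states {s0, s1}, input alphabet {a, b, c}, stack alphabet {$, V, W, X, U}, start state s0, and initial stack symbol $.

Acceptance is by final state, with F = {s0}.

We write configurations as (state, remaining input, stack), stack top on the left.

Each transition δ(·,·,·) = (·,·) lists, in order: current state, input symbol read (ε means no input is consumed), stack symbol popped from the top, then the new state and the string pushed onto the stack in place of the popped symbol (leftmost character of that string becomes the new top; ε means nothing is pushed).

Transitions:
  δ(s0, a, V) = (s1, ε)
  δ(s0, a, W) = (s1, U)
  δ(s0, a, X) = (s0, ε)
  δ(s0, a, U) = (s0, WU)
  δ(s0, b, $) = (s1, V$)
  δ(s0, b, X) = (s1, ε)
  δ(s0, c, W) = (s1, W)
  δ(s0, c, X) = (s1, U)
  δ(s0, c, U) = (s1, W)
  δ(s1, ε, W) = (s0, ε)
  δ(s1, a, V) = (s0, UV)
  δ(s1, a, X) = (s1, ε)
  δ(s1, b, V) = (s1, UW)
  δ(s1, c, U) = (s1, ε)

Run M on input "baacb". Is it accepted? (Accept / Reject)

(s0, baacb, $)
  read b, top $: go to s1, push V$ → (s1, aacb, V$)
  read a, top V: go to s0, push UV → (s0, acb, UV$)
  read a, top U: go to s0, push WU → (s0, cb, WUV$)
  read c, top W: go to s1, push W → (s1, b, WUV$)
  ε-move, top W: go to s0, push ε → (s0, b, UV$)
No transition applies at (s0, b, UV$); input not fully consumed.

Reject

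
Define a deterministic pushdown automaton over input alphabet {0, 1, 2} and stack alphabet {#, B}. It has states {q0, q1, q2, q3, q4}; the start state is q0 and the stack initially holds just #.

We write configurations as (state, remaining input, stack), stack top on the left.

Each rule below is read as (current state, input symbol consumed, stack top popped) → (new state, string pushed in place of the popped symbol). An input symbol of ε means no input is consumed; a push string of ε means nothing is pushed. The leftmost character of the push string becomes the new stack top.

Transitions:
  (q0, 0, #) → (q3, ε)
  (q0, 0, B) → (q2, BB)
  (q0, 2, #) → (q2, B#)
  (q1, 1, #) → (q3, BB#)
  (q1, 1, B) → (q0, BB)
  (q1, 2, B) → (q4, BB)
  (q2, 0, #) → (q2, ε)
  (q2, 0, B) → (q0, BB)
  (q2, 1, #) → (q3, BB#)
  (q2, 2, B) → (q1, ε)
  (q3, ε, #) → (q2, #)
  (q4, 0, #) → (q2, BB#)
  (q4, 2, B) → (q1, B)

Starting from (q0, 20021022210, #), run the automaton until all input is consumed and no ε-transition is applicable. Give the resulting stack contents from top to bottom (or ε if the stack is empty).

BBBBBB#

(q0, 20021022210, #)
  read 2, top #: go to q2, push B# → (q2, 0021022210, B#)
  read 0, top B: go to q0, push BB → (q0, 021022210, BB#)
  read 0, top B: go to q2, push BB → (q2, 21022210, BBB#)
  read 2, top B: go to q1, push ε → (q1, 1022210, BB#)
  read 1, top B: go to q0, push BB → (q0, 022210, BBB#)
  read 0, top B: go to q2, push BB → (q2, 22210, BBBB#)
  read 2, top B: go to q1, push ε → (q1, 2210, BBB#)
  read 2, top B: go to q4, push BB → (q4, 210, BBBB#)
  read 2, top B: go to q1, push B → (q1, 10, BBBB#)
  read 1, top B: go to q0, push BB → (q0, 0, BBBBB#)
  read 0, top B: go to q2, push BB → (q2, ε, BBBBBB#)
All input consumed in state q2 with stack BBBBBB#.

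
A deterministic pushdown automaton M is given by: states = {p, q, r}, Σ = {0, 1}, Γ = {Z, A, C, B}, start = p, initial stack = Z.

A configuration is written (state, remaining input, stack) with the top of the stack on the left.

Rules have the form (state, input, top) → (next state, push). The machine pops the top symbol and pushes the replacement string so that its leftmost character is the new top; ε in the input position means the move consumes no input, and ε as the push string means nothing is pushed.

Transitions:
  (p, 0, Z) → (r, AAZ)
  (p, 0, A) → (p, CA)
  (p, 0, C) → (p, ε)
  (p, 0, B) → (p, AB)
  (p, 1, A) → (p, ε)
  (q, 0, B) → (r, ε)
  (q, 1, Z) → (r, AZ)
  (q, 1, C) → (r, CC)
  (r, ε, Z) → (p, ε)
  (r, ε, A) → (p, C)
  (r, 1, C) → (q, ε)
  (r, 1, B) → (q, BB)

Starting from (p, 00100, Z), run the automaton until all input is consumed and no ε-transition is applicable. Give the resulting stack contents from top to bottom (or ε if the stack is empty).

AZ

(p, 00100, Z)
  read 0, top Z: go to r, push AAZ → (r, 0100, AAZ)
  ε-move, top A: go to p, push C → (p, 0100, CAZ)
  read 0, top C: go to p, push ε → (p, 100, AZ)
  read 1, top A: go to p, push ε → (p, 00, Z)
  read 0, top Z: go to r, push AAZ → (r, 0, AAZ)
  ε-move, top A: go to p, push C → (p, 0, CAZ)
  read 0, top C: go to p, push ε → (p, ε, AZ)
All input consumed in state p with stack AZ.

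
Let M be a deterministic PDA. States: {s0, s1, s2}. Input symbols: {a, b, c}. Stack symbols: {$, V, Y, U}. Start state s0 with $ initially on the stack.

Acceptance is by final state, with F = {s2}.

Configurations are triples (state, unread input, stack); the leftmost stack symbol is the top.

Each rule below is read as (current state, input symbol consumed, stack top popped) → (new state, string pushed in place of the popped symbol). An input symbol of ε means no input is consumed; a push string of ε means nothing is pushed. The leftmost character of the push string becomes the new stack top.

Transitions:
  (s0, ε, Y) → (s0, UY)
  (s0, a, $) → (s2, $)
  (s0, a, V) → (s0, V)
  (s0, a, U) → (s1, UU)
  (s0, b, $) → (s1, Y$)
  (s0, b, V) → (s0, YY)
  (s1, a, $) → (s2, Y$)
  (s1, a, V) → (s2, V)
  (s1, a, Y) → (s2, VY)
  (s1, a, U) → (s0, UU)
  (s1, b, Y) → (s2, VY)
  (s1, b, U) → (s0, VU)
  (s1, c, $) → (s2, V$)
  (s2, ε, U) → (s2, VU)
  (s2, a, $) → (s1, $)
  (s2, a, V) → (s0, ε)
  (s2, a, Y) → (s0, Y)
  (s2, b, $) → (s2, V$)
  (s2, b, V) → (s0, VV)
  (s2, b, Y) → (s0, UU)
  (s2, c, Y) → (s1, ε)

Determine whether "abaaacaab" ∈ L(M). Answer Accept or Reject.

Accept

(s0, abaaacaab, $)
  read a, top $: go to s2, push $ → (s2, baaacaab, $)
  read b, top $: go to s2, push V$ → (s2, aaacaab, V$)
  read a, top V: go to s0, push ε → (s0, aacaab, $)
  read a, top $: go to s2, push $ → (s2, acaab, $)
  read a, top $: go to s1, push $ → (s1, caab, $)
  read c, top $: go to s2, push V$ → (s2, aab, V$)
  read a, top V: go to s0, push ε → (s0, ab, $)
  read a, top $: go to s2, push $ → (s2, b, $)
  read b, top $: go to s2, push V$ → (s2, ε, V$)
All input consumed; state s2 ∈ F.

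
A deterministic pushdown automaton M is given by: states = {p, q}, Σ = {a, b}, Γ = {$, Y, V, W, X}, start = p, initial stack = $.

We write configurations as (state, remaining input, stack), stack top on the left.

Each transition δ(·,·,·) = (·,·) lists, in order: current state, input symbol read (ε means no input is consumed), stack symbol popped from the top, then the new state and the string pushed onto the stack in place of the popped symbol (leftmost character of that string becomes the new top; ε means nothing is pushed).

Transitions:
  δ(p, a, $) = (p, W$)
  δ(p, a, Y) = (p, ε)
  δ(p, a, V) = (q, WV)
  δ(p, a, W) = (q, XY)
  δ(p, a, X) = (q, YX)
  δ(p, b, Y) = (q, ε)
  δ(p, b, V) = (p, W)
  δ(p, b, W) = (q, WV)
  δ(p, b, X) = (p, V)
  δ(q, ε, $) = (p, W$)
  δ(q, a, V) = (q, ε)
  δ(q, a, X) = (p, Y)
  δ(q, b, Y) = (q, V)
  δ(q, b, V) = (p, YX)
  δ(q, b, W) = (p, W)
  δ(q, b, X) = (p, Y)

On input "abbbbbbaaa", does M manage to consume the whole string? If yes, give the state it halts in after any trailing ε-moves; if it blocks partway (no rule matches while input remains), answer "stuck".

p

(p, abbbbbbaaa, $) ⊢ (p, bbbbbbaaa, W$) ⊢ (q, bbbbbaaa, WV$) ⊢ (p, bbbbaaa, WV$) ⊢ (q, bbbaaa, WVV$) ⊢ (p, bbaaa, WVV$) ⊢ (q, baaa, WVVV$) ⊢ (p, aaa, WVVV$) ⊢ (q, aa, XYVVV$) ⊢ (p, a, YYVVV$) ⊢ (p, ε, YVVV$)
All input consumed; M is in state p.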